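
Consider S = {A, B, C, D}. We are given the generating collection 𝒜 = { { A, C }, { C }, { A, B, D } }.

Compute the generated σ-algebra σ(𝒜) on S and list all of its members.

|σ(𝒜)| = 8.  σ(𝒜) = { ∅, { A }, { C }, { A, C }, { B, D }, { A, B, D }, { B, C, D }, S }

Check:
Initial family (5 sets): { ∅, { C }, { A, C }, { A, B, D }, S }.
Round 1. New:
  { B, D }  = complement { A, C }
  — 6 sets.
Round 2 adds 1:
  { B, C, D }  = { C } ∪ { B, D }
  — 7 sets.
Round 3 (1 new):
  { A }  = complement { B, C, D }
  — 8 sets.
After Round 4 the family is unchanged; done.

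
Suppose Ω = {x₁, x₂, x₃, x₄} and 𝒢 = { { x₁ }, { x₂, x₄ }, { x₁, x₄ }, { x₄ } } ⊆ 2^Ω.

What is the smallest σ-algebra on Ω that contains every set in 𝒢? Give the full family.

Start: 𝒢 ∪ {∅, Ω} = { {  }, { x₁ }, { x₄ }, { x₁, x₄ }, { x₂, x₄ }, Ω }.
Step 1 (5 new):
  { x₁, x₃ }  = complement { x₂, x₄ }
  { x₂, x₃ }  = complement { x₁, x₄ }
  { x₁, x₂, x₃ }  = complement { x₄ }
  { x₁, x₂, x₄ }  = { x₁, x₄ } ∪ { x₂, x₄ }
  { x₂, x₃, x₄ }  = complement { x₁ }
  |family| = 11
Step 2. New:
  { x₃ }  = complement { x₁, x₂, x₄ }
  { x₁, x₃, x₄ }  = { x₁, x₄ } ∪ { x₁, x₃ }
  |family| = 13
Step 3 adds 2:
  { x₂ }  = complement { x₁, x₃, x₄ }
  { x₃, x₄ }  = { x₃ } ∪ { x₄ }
  |family| = 15
Step 4 (1 new):
  { x₁, x₂ }  = complement { x₃, x₄ }
  |family| = 16
Step 5: no new sets; the family is a σ-algebra.

σ(𝒢) = { {  }, { x₁ }, { x₂ }, { x₃ }, { x₄ }, { x₁, x₂ }, { x₁, x₃ }, { x₁, x₄ }, { x₂, x₃ }, { x₂, x₄ }, { x₃, x₄ }, { x₁, x₂, x₃ }, { x₁, x₂, x₄ }, { x₁, x₃, x₄ }, { x₂, x₃, x₄ }, Ω }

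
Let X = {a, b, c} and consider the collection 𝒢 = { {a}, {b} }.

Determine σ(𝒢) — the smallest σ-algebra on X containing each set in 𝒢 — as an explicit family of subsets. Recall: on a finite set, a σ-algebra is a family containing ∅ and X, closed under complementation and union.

σ(𝒢) (8 sets): { {}, {a}, {b}, {c}, {a,b}, {a,c}, {b,c}, X }

Check:
Initial family (4 sets): { {}, {a}, {b}, X }.
Pass 1 adds 3:
  {a,b}  = {a} ∪ {b}
  {a,c}  = ᶜ of {b}
  {b,c}  = ᶜ of {a}
  [7 total]
Pass 2 (1 new):
  {c}  = ᶜ of {a,b}
  [8 total]
Pass 3 adds nothing — fixpoint reached.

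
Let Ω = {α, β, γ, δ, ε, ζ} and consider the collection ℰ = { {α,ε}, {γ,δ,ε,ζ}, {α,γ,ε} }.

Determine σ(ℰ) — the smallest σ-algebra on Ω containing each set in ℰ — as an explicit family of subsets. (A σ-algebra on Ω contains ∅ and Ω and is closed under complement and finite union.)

σ(ℰ) = { {}, {α}, {β}, {γ}, {ε}, {α,β}, {α,γ}, {α,ε}, {β,γ}, {β,ε}, {γ,ε}, {δ,ζ}, {α,β,γ}, {α,β,ε}, {α,γ,ε}, {α,δ,ζ}, {β,γ,ε}, {β,δ,ζ}, {γ,δ,ζ}, {δ,ε,ζ}, {α,β,γ,ε}, {α,β,δ,ζ}, {α,γ,δ,ζ}, {α,δ,ε,ζ}, {β,γ,δ,ζ}, {β,δ,ε,ζ}, {γ,δ,ε,ζ}, {α,β,γ,δ,ζ}, {α,β,δ,ε,ζ}, {α,γ,δ,ε,ζ}, {β,γ,δ,ε,ζ}, Ω }

Derivation:
Take S₀ = ℰ ∪ {∅, Ω} = { {}, {α,ε}, {α,γ,ε}, {γ,δ,ε,ζ}, Ω }.
Iteration 1 (4 new):
  {α,β}  = ᶜ of {γ,δ,ε,ζ}
  {β,δ,ζ}  = ᶜ of {α,γ,ε}
  {β,γ,δ,ζ}  = ᶜ of {α,ε}
  {α,γ,δ,ε,ζ}  = {γ,δ,ε,ζ} ∪ {α,ε}
Iteration 2: +7 →
  {β}  = ᶜ of {α,γ,δ,ε,ζ}
  {α,β,ε}  = {α,β} ∪ {α,ε}
  {α,β,γ,ε}  = {α,β} ∪ {α,γ,ε}
  {α,β,δ,ζ}  = {β,δ,ζ} ∪ {α,β}
  {α,β,γ,δ,ζ}  = {α,β} ∪ {β,γ,δ,ζ}
  {α,β,δ,ε,ζ}  = {β,δ,ζ} ∪ {α,ε}
  {β,γ,δ,ε,ζ}  = {β,δ,ζ} ∪ {γ,δ,ε,ζ}
Iteration 3 adds 6:
  {α}  = ᶜ of {β,γ,δ,ε,ζ}
  {γ}  = ᶜ of {α,β,δ,ε,ζ}
  {ε}  = ᶜ of {α,β,γ,δ,ζ}
  {γ,ε}  = ᶜ of {α,β,δ,ζ}
  {δ,ζ}  = ᶜ of {α,β,γ,ε}
  {γ,δ,ζ}  = ᶜ of {α,β,ε}
Iteration 4 adds 10:
  {α,γ}  = {γ} ∪ {α}
  {β,γ}  = {β} ∪ {γ}
  {β,ε}  = {β} ∪ {ε}
  {α,β,γ}  = {α,β} ∪ {γ}
  {α,δ,ζ}  = {δ,ζ} ∪ {α}
  {β,γ,ε}  = {β} ∪ {γ,ε}
  {δ,ε,ζ}  = {ε} ∪ {δ,ζ}
  {α,γ,δ,ζ}  = {γ,δ,ζ} ∪ {α}
  {α,δ,ε,ζ}  = {α,ε} ∪ {δ,ζ}
  {β,δ,ε,ζ}  = {β,δ,ζ} ∪ {ε}
After Iteration 5 the family is unchanged; done.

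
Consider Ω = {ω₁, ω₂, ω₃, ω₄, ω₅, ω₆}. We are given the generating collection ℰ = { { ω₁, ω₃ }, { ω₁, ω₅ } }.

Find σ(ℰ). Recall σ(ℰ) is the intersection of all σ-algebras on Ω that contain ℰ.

Initial family (4 sets): { {}, { ω₁, ω₃ }, { ω₁, ω₅ }, Ω }.
Iteration 1 adds 3:
  { ω₁, ω₃, ω₅ }  = { ω₁, ω₃ } ∪ { ω₁, ω₅ }
  { ω₂, ω₃, ω₄, ω₆ }  = { ω₁, ω₅ }ᶜ
  { ω₂, ω₄, ω₅, ω₆ }  = { ω₁, ω₃ }ᶜ
  [7 total]
Iteration 2 adds 4:
  { ω₂, ω₄, ω₆ }  = { ω₁, ω₃, ω₅ }ᶜ
  { ω₁, ω₂, ω₃, ω₄, ω₆ }  = { ω₂, ω₃, ω₄, ω₆ } ∪ { ω₁, ω₃ }
  { ω₁, ω₂, ω₄, ω₅, ω₆ }  = { ω₂, ω₄, ω₅, ω₆ } ∪ { ω₁, ω₅ }
  { ω₂, ω₃, ω₄, ω₅, ω₆ }  = { ω₂, ω₄, ω₅, ω₆ } ∪ { ω₂, ω₃, ω₄, ω₆ }
  [11 total]
Iteration 3. New:
  { ω₁ }  = { ω₂, ω₃, ω₄, ω₅, ω₆ }ᶜ
  { ω₃ }  = { ω₁, ω₂, ω₄, ω₅, ω₆ }ᶜ
  { ω₅ }  = { ω₁, ω₂, ω₃, ω₄, ω₆ }ᶜ
  [14 total]
Iteration 4 (2 new):
  { ω₃, ω₅ }  = { ω₃ } ∪ { ω₅ }
  { ω₁, ω₂, ω₄, ω₆ }  = { ω₂, ω₄, ω₆ } ∪ { ω₁ }
  [16 total]
Iteration 5: already closed under ᶜ and ∪.

|σ(ℰ)| = 16.  σ(ℰ) = { {}, { ω₁ }, { ω₃ }, { ω₅ }, { ω₁, ω₃ }, { ω₁, ω₅ }, { ω₃, ω₅ }, { ω₁, ω₃, ω₅ }, { ω₂, ω₄, ω₆ }, { ω₁, ω₂, ω₄, ω₆ }, { ω₂, ω₃, ω₄, ω₆ }, { ω₂, ω₄, ω₅, ω₆ }, { ω₁, ω₂, ω₃, ω₄, ω₆ }, { ω₁, ω₂, ω₄, ω₅, ω₆ }, { ω₂, ω₃, ω₄, ω₅, ω₆ }, Ω }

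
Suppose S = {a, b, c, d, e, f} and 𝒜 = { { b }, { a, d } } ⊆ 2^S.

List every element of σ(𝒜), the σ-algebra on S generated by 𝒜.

Answer: σ(𝒜) = { {}, { b }, { a, d }, { a, b, d }, { c, e, f }, { b, c, e, f }, { a, c, d, e, f }, S }

Working:
Seed the family with 𝒜 together with ∅ and S: { {}, { b }, { a, d }, S }.
Round 1: +3 →
  { a, b, d }  = { b } ∪ { a, d }
  { b, c, e, f }  = complement { a, d }
  { a, c, d, e, f }  = complement { b }
Round 2 (1 new):
  { c, e, f }  = complement { a, b, d }
After Round 3 the family is unchanged; done.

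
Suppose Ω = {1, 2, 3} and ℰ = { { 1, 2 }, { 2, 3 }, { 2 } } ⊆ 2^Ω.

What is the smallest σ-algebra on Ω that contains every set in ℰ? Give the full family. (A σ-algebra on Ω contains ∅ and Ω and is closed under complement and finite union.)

|σ(ℰ)| = 8.  σ(ℰ) = { {  }, { 1 }, { 2 }, { 3 }, { 1, 2 }, { 1, 3 }, { 2, 3 }, Ω }

Working:
Begin from { {  }, { 2 }, { 1, 2 }, { 2, 3 }, Ω } (that is, ℰ plus ∅ and Ω).
Round 1: 3 new —
  { 1 }  = complement { 2, 3 }
  { 3 }  = complement { 1, 2 }
  { 1, 3 }  = complement { 2 }
  [8 total]
Round 2 adds nothing — fixpoint reached.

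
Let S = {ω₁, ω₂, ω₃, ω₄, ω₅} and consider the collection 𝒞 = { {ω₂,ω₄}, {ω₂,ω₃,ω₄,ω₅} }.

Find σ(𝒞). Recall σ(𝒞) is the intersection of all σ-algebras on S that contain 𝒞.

Initial family (4 sets): { {}, {ω₂,ω₄}, {ω₂,ω₃,ω₄,ω₅}, S }.
Round 1. New:
  {ω₁}  = S∖{ω₂,ω₃,ω₄,ω₅}
  {ω₁,ω₃,ω₅}  = S∖{ω₂,ω₄}
  |family| = 6
Round 2. New:
  {ω₁,ω₂,ω₄}  = {ω₂,ω₄} ∪ {ω₁}
  |family| = 7
Round 3 (1 new):
  {ω₃,ω₅}  = S∖{ω₁,ω₂,ω₄}
  |family| = 8
Round 4: closed — nothing new.

Hence σ(𝒞) has 8 members: { {}, {ω₁}, {ω₂,ω₄}, {ω₃,ω₅}, {ω₁,ω₂,ω₄}, {ω₁,ω₃,ω₅}, {ω₂,ω₃,ω₄,ω₅}, S }.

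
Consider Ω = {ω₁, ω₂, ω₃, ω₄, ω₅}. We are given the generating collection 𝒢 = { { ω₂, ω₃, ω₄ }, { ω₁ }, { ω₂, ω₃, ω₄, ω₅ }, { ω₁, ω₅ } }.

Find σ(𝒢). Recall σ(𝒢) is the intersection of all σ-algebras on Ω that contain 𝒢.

σ(𝒢) (8 sets): { ∅, { ω₁ }, { ω₅ }, { ω₁, ω₅ }, { ω₂, ω₃, ω₄ }, { ω₁, ω₂, ω₃, ω₄ }, { ω₂, ω₃, ω₄, ω₅ }, Ω }

Check:
Take S₀ = 𝒢 ∪ {∅, Ω} = { ∅, { ω₁ }, { ω₁, ω₅ }, { ω₂, ω₃, ω₄ }, { ω₂, ω₃, ω₄, ω₅ }, Ω }.
Pass 1 adds 1:
  { ω₁, ω₂, ω₃, ω₄ }  = { ω₂, ω₃, ω₄ } ∪ { ω₁ }
  [7 total]
Pass 2 adds 1:
  { ω₅ }  = Ω∖{ ω₁, ω₂, ω₃, ω₄ }
  [8 total]
Pass 3 adds nothing — fixpoint reached.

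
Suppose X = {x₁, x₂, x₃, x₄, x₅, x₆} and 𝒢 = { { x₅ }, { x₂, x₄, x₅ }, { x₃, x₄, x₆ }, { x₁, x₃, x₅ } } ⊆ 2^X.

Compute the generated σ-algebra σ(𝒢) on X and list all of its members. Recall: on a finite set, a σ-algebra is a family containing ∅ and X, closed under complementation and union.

Begin from { {}, { x₅ }, { x₁, x₃, x₅ }, { x₂, x₄, x₅ }, { x₃, x₄, x₆ }, X } (that is, 𝒢 plus ∅ and X).
Step 1: +8 →
  { x₁, x₂, x₅ }  = { x₃, x₄, x₆ }ᶜ
  { x₁, x₃, x₆ }  = { x₂, x₄, x₅ }ᶜ
  { x₂, x₄, x₆ }  = { x₁, x₃, x₅ }ᶜ
  { x₃, x₄, x₅, x₆ }  = { x₃, x₄, x₆ } ∪ { x₅ }
  { x₁, x₂, x₃, x₄, x₅ }  = { x₁, x₃, x₅ } ∪ { x₂, x₄, x₅ }
  { x₁, x₂, x₃, x₄, x₆ }  = { x₅ }ᶜ
  { x₁, x₃, x₄, x₅, x₆ }  = { x₁, x₃, x₅ } ∪ { x₃, x₄, x₆ }
  { x₂, x₃, x₄, x₅, x₆ }  = { x₃, x₄, x₆ } ∪ { x₂, x₄, x₅ }
Step 2 (12 new):
  { x₁ }  = { x₂, x₃, x₄, x₅, x₆ }ᶜ
  { x₂ }  = { x₁, x₃, x₄, x₅, x₆ }ᶜ
  { x₆ }  = { x₁, x₂, x₃, x₄, x₅ }ᶜ
  { x₁, x₂ }  = { x₃, x₄, x₅, x₆ }ᶜ
  { x₁, x₂, x₃, x₅ }  = { x₁, x₃, x₅ } ∪ { x₁, x₂, x₅ }
  { x₁, x₂, x₄, x₅ }  = { x₁, x₂, x₅ } ∪ { x₂, x₄, x₅ }
  { x₁, x₃, x₄, x₆ }  = { x₁, x₃, x₆ } ∪ { x₃, x₄, x₆ }
  { x₁, x₃, x₅, x₆ }  = { x₁, x₃, x₆ } ∪ { x₁, x₃, x₅ }
  { x₂, x₃, x₄, x₆ }  = { x₂, x₄, x₆ } ∪ { x₃, x₄, x₆ }
  { x₂, x₄, x₅, x₆ }  = { x₂, x₄, x₆ } ∪ { x₅ }
  { x₁, x₂, x₃, x₅, x₆ }  = { x₁, x₃, x₆ } ∪ { x₁, x₂, x₅ }
  { x₁, x₂, x₄, x₅, x₆ }  = { x₂, x₄, x₆ } ∪ { x₁, x₂, x₅ }
Step 3 (15 new):
  { x₃ }  = { x₁, x₂, x₄, x₅, x₆ }ᶜ
  { x₄ }  = { x₁, x₂, x₃, x₅, x₆ }ᶜ
  { x₁, x₃ }  = { x₂, x₄, x₅, x₆ }ᶜ
  { x₁, x₅ }  = { x₂, x₃, x₄, x₆ }ᶜ
  { x₁, x₆ }  = { x₆ } ∪ { x₁ }
  { x₂, x₄ }  = { x₁, x₃, x₅, x₆ }ᶜ
  { x₂, x₅ }  = { x₁, x₃, x₄, x₆ }ᶜ
  { x₂, x₆ }  = { x₂ } ∪ { x₆ }
  { x₃, x₆ }  = { x₁, x₂, x₄, x₅ }ᶜ
  { x₄, x₆ }  = { x₁, x₂, x₃, x₅ }ᶜ
  { x₅, x₆ }  = { x₆ } ∪ { x₅ }
  { x₁, x₂, x₆ }  = { x₁, x₂ } ∪ { x₆ }
  { x₁, x₂, x₃, x₆ }  = { x₁, x₃, x₆ } ∪ { x₂ }
  { x₁, x₂, x₄, x₆ }  = { x₂, x₄, x₆ } ∪ { x₁, x₂ }
  { x₁, x₂, x₅, x₆ }  = { x₆ } ∪ { x₁, x₂, x₅ }
Step 4. New:
  { x₁, x₄ }  = { x₄ } ∪ { x₁ }
  { x₂, x₃ }  = { x₂ } ∪ { x₃ }
  { x₃, x₄ }  = { x₁, x₂, x₅, x₆ }ᶜ
  { x₃, x₅ }  = { x₁, x₂, x₄, x₆ }ᶜ
  { x₄, x₅ }  = { x₁, x₂, x₃, x₆ }ᶜ
  { x₁, x₂, x₃ }  = { x₂ } ∪ { x₁, x₃ }
  { x₁, x₂, x₄ }  = { x₁, x₂ } ∪ { x₄ }
  { x₁, x₃, x₄ }  = { x₁, x₃ } ∪ { x₄ }
  { x₁, x₄, x₅ }  = { x₄ } ∪ { x₁, x₅ }
  { x₁, x₄, x₆ }  = { x₁, x₆ } ∪ { x₄ }
  { x₁, x₅, x₆ }  = { x₁, x₆ } ∪ { x₅, x₆ }
  { x₂, x₃, x₄ }  = { x₃ } ∪ { x₂, x₄ }
  { x₂, x₃, x₅ }  = { x₃ } ∪ { x₂, x₅ }
  { x₂, x₃, x₆ }  = { x₂ } ∪ { x₃, x₆ }
  { x₂, x₅, x₆ }  = { x₂ } ∪ { x₅, x₆ }
  { x₃, x₄, x₅ }  = { x₁, x₂, x₆ }ᶜ
  { x₃, x₅, x₆ }  = { x₃ } ∪ { x₅, x₆ }
  { x₄, x₅, x₆ }  = { x₄ } ∪ { x₅, x₆ }
  { x₁, x₂, x₃, x₄ }  = { x₅, x₆ }ᶜ
  { x₁, x₃, x₄, x₅ }  = { x₂, x₆ }ᶜ
  { x₁, x₄, x₅, x₆ }  = { x₁, x₅ } ∪ { x₄, x₆ }
  { x₂, x₃, x₄, x₅ }  = { x₁, x₆ }ᶜ
  { x₂, x₃, x₅, x₆ }  = { x₃, x₆ } ∪ { x₂, x₅ }
Step 5: closed — nothing new.

Therefore σ(𝒢) = { {}, { x₁ }, { x₂ }, { x₃ }, { x₄ }, { x₅ }, { x₆ }, { x₁, x₂ }, { x₁, x₃ }, { x₁, x₄ }, { x₁, x₅ }, { x₁, x₆ }, { x₂, x₃ }, { x₂, x₄ }, { x₂, x₅ }, { x₂, x₆ }, { x₃, x₄ }, { x₃, x₅ }, { x₃, x₆ }, { x₄, x₅ }, { x₄, x₆ }, { x₅, x₆ }, { x₁, x₂, x₃ }, { x₁, x₂, x₄ }, { x₁, x₂, x₅ }, { x₁, x₂, x₆ }, { x₁, x₃, x₄ }, { x₁, x₃, x₅ }, { x₁, x₃, x₆ }, { x₁, x₄, x₅ }, { x₁, x₄, x₆ }, { x₁, x₅, x₆ }, { x₂, x₃, x₄ }, { x₂, x₃, x₅ }, { x₂, x₃, x₆ }, { x₂, x₄, x₅ }, { x₂, x₄, x₆ }, { x₂, x₅, x₆ }, { x₃, x₄, x₅ }, { x₃, x₄, x₆ }, { x₃, x₅, x₆ }, { x₄, x₅, x₆ }, { x₁, x₂, x₃, x₄ }, { x₁, x₂, x₃, x₅ }, { x₁, x₂, x₃, x₆ }, { x₁, x₂, x₄, x₅ }, { x₁, x₂, x₄, x₆ }, { x₁, x₂, x₅, x₆ }, { x₁, x₃, x₄, x₅ }, { x₁, x₃, x₄, x₆ }, { x₁, x₃, x₅, x₆ }, { x₁, x₄, x₅, x₆ }, { x₂, x₃, x₄, x₅ }, { x₂, x₃, x₄, x₆ }, { x₂, x₃, x₅, x₆ }, { x₂, x₄, x₅, x₆ }, { x₃, x₄, x₅, x₆ }, { x₁, x₂, x₃, x₄, x₅ }, { x₁, x₂, x₃, x₄, x₆ }, { x₁, x₂, x₃, x₅, x₆ }, { x₁, x₂, x₄, x₅, x₆ }, { x₁, x₃, x₄, x₅, x₆ }, { x₂, x₃, x₄, x₅, x₆ }, X } (|σ(𝒢)| = 64).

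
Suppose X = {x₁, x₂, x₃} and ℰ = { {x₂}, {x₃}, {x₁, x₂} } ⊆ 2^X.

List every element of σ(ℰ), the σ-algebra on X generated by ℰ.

Answer: σ(ℰ) = { {}, {x₁}, {x₂}, {x₃}, {x₁, x₂}, {x₁, x₃}, {x₂, x₃}, X }

Trace:
Start: ℰ ∪ {∅, X} = { {}, {x₂}, {x₃}, {x₁, x₂}, X }.
Pass 1. New:
  {x₁, x₃}  = X∖{x₂}
  {x₂, x₃}  = {x₃} ∪ {x₂}
  |family| = 7
Pass 2 adds 1:
  {x₁}  = X∖{x₂, x₃}
  |family| = 8
Pass 3: closed — nothing new.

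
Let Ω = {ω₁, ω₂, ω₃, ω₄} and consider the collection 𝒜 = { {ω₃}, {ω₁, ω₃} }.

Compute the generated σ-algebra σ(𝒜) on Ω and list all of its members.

σ(𝒜) (8 sets): { {}, {ω₁}, {ω₃}, {ω₁, ω₃}, {ω₂, ω₄}, {ω₁, ω₂, ω₄}, {ω₂, ω₃, ω₄}, Ω }

Derivation:
Begin from { {}, {ω₃}, {ω₁, ω₃}, Ω } (that is, 𝒜 plus ∅ and Ω).
Round 1: 2 new —
  {ω₂, ω₄}  = ᶜ of {ω₁, ω₃}
  {ω₁, ω₂, ω₄}  = ᶜ of {ω₃}
  (now 6)
Round 2 (1 new):
  {ω₂, ω₃, ω₄}  = {ω₃} ∪ {ω₂, ω₄}
  (now 7)
Round 3: +1 →
  {ω₁}  = ᶜ of {ω₂, ω₃, ω₄}
  (now 8)
Round 4: already closed under ᶜ and ∪.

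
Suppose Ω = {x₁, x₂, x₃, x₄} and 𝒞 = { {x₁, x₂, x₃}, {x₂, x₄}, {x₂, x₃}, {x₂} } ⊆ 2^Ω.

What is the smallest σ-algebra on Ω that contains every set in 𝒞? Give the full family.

Initial family (6 sets): { {}, {x₂}, {x₂, x₃}, {x₂, x₄}, {x₁, x₂, x₃}, Ω }.
Iteration 1: 5 new —
  {x₄}  = complement {x₁, x₂, x₃}
  {x₁, x₃}  = complement {x₂, x₄}
  {x₁, x₄}  = complement {x₂, x₃}
  {x₁, x₃, x₄}  = complement {x₂}
  {x₂, x₃, x₄}  = {x₂, x₃} ∪ {x₂, x₄}
  [11 total]
Iteration 2. New:
  {x₁}  = complement {x₂, x₃, x₄}
  {x₁, x₂, x₄}  = {x₂} ∪ {x₁, x₄}
  [13 total]
Iteration 3: +2 →
  {x₃}  = complement {x₁, x₂, x₄}
  {x₁, x₂}  = {x₂} ∪ {x₁}
  [15 total]
Iteration 4: +1 →
  {x₃, x₄}  = complement {x₁, x₂}
  [16 total]
Iteration 5: closed — nothing new.

|σ(𝒞)| = 16.  σ(𝒞) = { {}, {x₁}, {x₂}, {x₃}, {x₄}, {x₁, x₂}, {x₁, x₃}, {x₁, x₄}, {x₂, x₃}, {x₂, x₄}, {x₃, x₄}, {x₁, x₂, x₃}, {x₁, x₂, x₄}, {x₁, x₃, x₄}, {x₂, x₃, x₄}, Ω }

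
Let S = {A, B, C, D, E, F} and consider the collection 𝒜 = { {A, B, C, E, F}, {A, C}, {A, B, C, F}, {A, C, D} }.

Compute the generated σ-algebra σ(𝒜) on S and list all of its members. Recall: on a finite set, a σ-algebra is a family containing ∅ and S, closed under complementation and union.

Answer: σ(𝒜) = { {}, {D}, {E}, {A, C}, {B, F}, {D, E}, {A, C, D}, {A, C, E}, {B, D, F}, {B, E, F}, {A, B, C, F}, {A, C, D, E}, {B, D, E, F}, {A, B, C, D, F}, {A, B, C, E, F}, S }

Derivation:
Initial family (6 sets): { {}, {A, C}, {A, C, D}, {A, B, C, F}, {A, B, C, E, F}, S }.
Pass 1: 5 new —
  {D}  = complement {A, B, C, E, F}
  {D, E}  = complement {A, B, C, F}
  {B, E, F}  = complement {A, C, D}
  {B, D, E, F}  = complement {A, C}
  {A, B, C, D, F}  = {A, C, D} ∪ {A, B, C, F}
  (now 11)
Pass 2: 2 new —
  {E}  = complement {A, B, C, D, F}
  {A, C, D, E}  = {D, E} ∪ {A, C, D}
  (now 13)
Pass 3: +2 →
  {B, F}  = complement {A, C, D, E}
  {A, C, E}  = {A, C} ∪ {E}
  (now 15)
Pass 4 (1 new):
  {B, D, F}  = complement {A, C, E}
  (now 16)
Pass 5: stable.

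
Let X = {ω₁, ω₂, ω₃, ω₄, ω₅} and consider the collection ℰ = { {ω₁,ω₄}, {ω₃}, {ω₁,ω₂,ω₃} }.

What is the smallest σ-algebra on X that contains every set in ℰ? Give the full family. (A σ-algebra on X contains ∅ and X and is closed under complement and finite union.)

Start: ℰ ∪ {∅, X} = { {}, {ω₃}, {ω₁,ω₄}, {ω₁,ω₂,ω₃}, X }.
Step 1: 5 new —
  {ω₄,ω₅}  = X∖{ω₁,ω₂,ω₃}
  {ω₁,ω₃,ω₄}  = {ω₃} ∪ {ω₁,ω₄}
  {ω₂,ω₃,ω₅}  = X∖{ω₁,ω₄}
  {ω₁,ω₂,ω₃,ω₄}  = {ω₁,ω₂,ω₃} ∪ {ω₁,ω₄}
  {ω₁,ω₂,ω₄,ω₅}  = X∖{ω₃}
  — 10 sets.
Step 2: +7 →
  {ω₅}  = X∖{ω₁,ω₂,ω₃,ω₄}
  {ω₂,ω₅}  = X∖{ω₁,ω₃,ω₄}
  {ω₁,ω₄,ω₅}  = {ω₄,ω₅} ∪ {ω₁,ω₄}
  {ω₃,ω₄,ω₅}  = {ω₄,ω₅} ∪ {ω₃}
  {ω₁,ω₂,ω₃,ω₅}  = {ω₁,ω₂,ω₃} ∪ {ω₂,ω₃,ω₅}
  {ω₁,ω₃,ω₄,ω₅}  = {ω₄,ω₅} ∪ {ω₁,ω₃,ω₄}
  {ω₂,ω₃,ω₄,ω₅}  = {ω₄,ω₅} ∪ {ω₂,ω₃,ω₅}
  — 17 sets.
Step 3: +7 →
  {ω₁}  = X∖{ω₂,ω₃,ω₄,ω₅}
  {ω₂}  = X∖{ω₁,ω₃,ω₄,ω₅}
  {ω₄}  = X∖{ω₁,ω₂,ω₃,ω₅}
  {ω₁,ω₂}  = X∖{ω₃,ω₄,ω₅}
  {ω₂,ω₃}  = X∖{ω₁,ω₄,ω₅}
  {ω₃,ω₅}  = {ω₃} ∪ {ω₅}
  {ω₂,ω₄,ω₅}  = {ω₄,ω₅} ∪ {ω₂,ω₅}
  — 24 sets.
Step 4. New:
  {ω₁,ω₃}  = X∖{ω₂,ω₄,ω₅}
  {ω₁,ω₅}  = {ω₅} ∪ {ω₁}
  {ω₂,ω₄}  = {ω₂} ∪ {ω₄}
  {ω₃,ω₄}  = {ω₃} ∪ {ω₄}
  {ω₁,ω₂,ω₄}  = X∖{ω₃,ω₅}
  {ω₁,ω₂,ω₅}  = {ω₂,ω₅} ∪ {ω₁,ω₂}
  {ω₁,ω₃,ω₅}  = {ω₃,ω₅} ∪ {ω₁}
  {ω₂,ω₃,ω₄}  = {ω₂,ω₃} ∪ {ω₄}
  — 32 sets.
Step 5 adds nothing — fixpoint reached.

σ(ℰ) = { {}, {ω₁}, {ω₂}, {ω₃}, {ω₄}, {ω₅}, {ω₁,ω₂}, {ω₁,ω₃}, {ω₁,ω₄}, {ω₁,ω₅}, {ω₂,ω₃}, {ω₂,ω₄}, {ω₂,ω₅}, {ω₃,ω₄}, {ω₃,ω₅}, {ω₄,ω₅}, {ω₁,ω₂,ω₃}, {ω₁,ω₂,ω₄}, {ω₁,ω₂,ω₅}, {ω₁,ω₃,ω₄}, {ω₁,ω₃,ω₅}, {ω₁,ω₄,ω₅}, {ω₂,ω₃,ω₄}, {ω₂,ω₃,ω₅}, {ω₂,ω₄,ω₅}, {ω₃,ω₄,ω₅}, {ω₁,ω₂,ω₃,ω₄}, {ω₁,ω₂,ω₃,ω₅}, {ω₁,ω₂,ω₄,ω₅}, {ω₁,ω₃,ω₄,ω₅}, {ω₂,ω₃,ω₄,ω₅}, X }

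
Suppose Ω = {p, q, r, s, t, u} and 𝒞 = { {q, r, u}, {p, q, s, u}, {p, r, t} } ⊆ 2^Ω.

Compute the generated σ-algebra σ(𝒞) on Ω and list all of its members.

Begin from { {}, {p, r, t}, {q, r, u}, {p, q, s, u}, Ω } (that is, 𝒞 plus ∅ and Ω).
Pass 1 adds 5:
  {r, t}  = complement {p, q, s, u}
  {p, s, t}  = complement {q, r, u}
  {q, s, u}  = complement {p, r, t}
  {p, q, r, s, u}  = {p, q, s, u} ∪ {q, r, u}
  {p, q, r, t, u}  = {q, r, u} ∪ {p, r, t}
  |family| = 10
Pass 2 (7 new):
  {s}  = complement {p, q, r, t, u}
  {t}  = complement {p, q, r, s, u}
  {p, r, s, t}  = {p, s, t} ∪ {p, r, t}
  {q, r, s, u}  = {q, s, u} ∪ {q, r, u}
  {q, r, t, u}  = {q, r, u} ∪ {r, t}
  {p, q, s, t, u}  = {p, s, t} ∪ {q, s, u}
  {q, r, s, t, u}  = {q, s, u} ∪ {r, t}
  |family| = 17
Pass 3: +8 →
  {p}  = complement {q, r, s, t, u}
  {r}  = complement {p, q, s, t, u}
  {p, s}  = complement {q, r, t, u}
  {p, t}  = complement {q, r, s, u}
  {q, u}  = complement {p, r, s, t}
  {s, t}  = {s} ∪ {t}
  {r, s, t}  = {r, t} ∪ {s}
  {q, s, t, u}  = {q, s, u} ∪ {t}
  |family| = 25
Pass 4. New:
  {p, r}  = complement {q, s, t, u}
  {r, s}  = {r} ∪ {s}
  {p, q, u}  = complement {r, s, t}
  {p, r, s}  = {r} ∪ {p, s}
  {q, t, u}  = {q, u} ∪ {t}
  {p, q, r, u}  = complement {s, t}
  {p, q, t, u}  = {q, u} ∪ {p, t}
  |family| = 32
Pass 5: closed — nothing new.

σ(𝒞) = { {}, {p}, {r}, {s}, {t}, {p, r}, {p, s}, {p, t}, {q, u}, {r, s}, {r, t}, {s, t}, {p, q, u}, {p, r, s}, {p, r, t}, {p, s, t}, {q, r, u}, {q, s, u}, {q, t, u}, {r, s, t}, {p, q, r, u}, {p, q, s, u}, {p, q, t, u}, {p, r, s, t}, {q, r, s, u}, {q, r, t, u}, {q, s, t, u}, {p, q, r, s, u}, {p, q, r, t, u}, {p, q, s, t, u}, {q, r, s, t, u}, Ω }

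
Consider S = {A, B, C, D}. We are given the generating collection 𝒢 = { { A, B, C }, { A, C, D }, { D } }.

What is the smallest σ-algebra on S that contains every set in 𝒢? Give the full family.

Answer: σ(𝒢) = { {}, { B }, { D }, { A, C }, { B, D }, { A, B, C }, { A, C, D }, S }

Derivation:
Take S₀ = 𝒢 ∪ {∅, S} = { {}, { D }, { A, B, C }, { A, C, D }, S }.
Iteration 1: 1 new —
  { B }  = S∖{ A, C, D }
  [6 total]
Iteration 2: +1 →
  { B, D }  = { D } ∪ { B }
  [7 total]
Iteration 3 (1 new):
  { A, C }  = S∖{ B, D }
  [8 total]
After Iteration 4 the family is unchanged; done.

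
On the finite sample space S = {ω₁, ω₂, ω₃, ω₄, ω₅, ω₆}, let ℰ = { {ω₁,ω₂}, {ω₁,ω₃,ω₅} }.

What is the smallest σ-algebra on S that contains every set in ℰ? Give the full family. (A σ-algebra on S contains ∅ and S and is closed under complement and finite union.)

Initial family (4 sets): { {}, {ω₁,ω₂}, {ω₁,ω₃,ω₅}, S }.
Iteration 1: 3 new —
  {ω₂,ω₄,ω₆}  = {ω₁,ω₃,ω₅}ᶜ
  {ω₁,ω₂,ω₃,ω₅}  = {ω₁,ω₂} ∪ {ω₁,ω₃,ω₅}
  {ω₃,ω₄,ω₅,ω₆}  = {ω₁,ω₂}ᶜ
  (now 7)
Iteration 2 (4 new):
  {ω₄,ω₆}  = {ω₁,ω₂,ω₃,ω₅}ᶜ
  {ω₁,ω₂,ω₄,ω₆}  = {ω₂,ω₄,ω₆} ∪ {ω₁,ω₂}
  {ω₁,ω₃,ω₄,ω₅,ω₆}  = {ω₃,ω₄,ω₅,ω₆} ∪ {ω₁,ω₃,ω₅}
  {ω₂,ω₃,ω₄,ω₅,ω₆}  = {ω₂,ω₄,ω₆} ∪ {ω₃,ω₄,ω₅,ω₆}
  (now 11)
Iteration 3: +3 →
  {ω₁}  = {ω₂,ω₃,ω₄,ω₅,ω₆}ᶜ
  {ω₂}  = {ω₁,ω₃,ω₄,ω₅,ω₆}ᶜ
  {ω₃,ω₅}  = {ω₁,ω₂,ω₄,ω₆}ᶜ
  (now 14)
Iteration 4: 2 new —
  {ω₁,ω₄,ω₆}  = {ω₄,ω₆} ∪ {ω₁}
  {ω₂,ω₃,ω₅}  = {ω₃,ω₅} ∪ {ω₂}
  (now 16)
Iteration 5: stable.

Therefore σ(ℰ) = { {}, {ω₁}, {ω₂}, {ω₁,ω₂}, {ω₃,ω₅}, {ω₄,ω₆}, {ω₁,ω₃,ω₅}, {ω₁,ω₄,ω₆}, {ω₂,ω₃,ω₅}, {ω₂,ω₄,ω₆}, {ω₁,ω₂,ω₃,ω₅}, {ω₁,ω₂,ω₄,ω₆}, {ω₃,ω₄,ω₅,ω₆}, {ω₁,ω₃,ω₄,ω₅,ω₆}, {ω₂,ω₃,ω₄,ω₅,ω₆}, S } (|σ(ℰ)| = 16).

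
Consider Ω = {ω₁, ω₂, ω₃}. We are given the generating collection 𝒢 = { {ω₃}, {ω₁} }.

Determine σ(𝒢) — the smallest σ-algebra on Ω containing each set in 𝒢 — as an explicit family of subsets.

|σ(𝒢)| = 8.  σ(𝒢) = { {}, {ω₁}, {ω₂}, {ω₃}, {ω₁, ω₂}, {ω₁, ω₃}, {ω₂, ω₃}, Ω }

Check:
Begin from { {}, {ω₁}, {ω₃}, Ω } (that is, 𝒢 plus ∅ and Ω).
Round 1: 3 new —
  {ω₁, ω₂}  = ᶜ of {ω₃}
  {ω₁, ω₃}  = {ω₃} ∪ {ω₁}
  {ω₂, ω₃}  = ᶜ of {ω₁}
  [7 total]
Round 2. New:
  {ω₂}  = ᶜ of {ω₁, ω₃}
  [8 total]
Round 3: no new sets; the family is a σ-algebra.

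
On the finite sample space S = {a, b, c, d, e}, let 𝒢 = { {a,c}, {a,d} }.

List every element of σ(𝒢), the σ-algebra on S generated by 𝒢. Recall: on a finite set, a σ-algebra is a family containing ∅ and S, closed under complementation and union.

Take S₀ = 𝒢 ∪ {∅, S} = { {}, {a,c}, {a,d}, S }.
Round 1 (3 new):
  {a,c,d}  = {a,c} ∪ {a,d}
  {b,c,e}  = ᶜ of {a,d}
  {b,d,e}  = ᶜ of {a,c}
Round 2: 4 new —
  {b,e}  = ᶜ of {a,c,d}
  {a,b,c,e}  = {b,c,e} ∪ {a,c}
  {a,b,d,e}  = {a,d} ∪ {b,d,e}
  {b,c,d,e}  = {b,c,e} ∪ {b,d,e}
Round 3: +3 →
  {a}  = ᶜ of {b,c,d,e}
  {c}  = ᶜ of {a,b,d,e}
  {d}  = ᶜ of {a,b,c,e}
Round 4 (2 new):
  {c,d}  = {c} ∪ {d}
  {a,b,e}  = {b,e} ∪ {a}
After Round 5 the family is unchanged; done.

Hence σ(𝒢) has 16 members: { {}, {a}, {c}, {d}, {a,c}, {a,d}, {b,e}, {c,d}, {a,b,e}, {a,c,d}, {b,c,e}, {b,d,e}, {a,b,c,e}, {a,b,d,e}, {b,c,d,e}, S }.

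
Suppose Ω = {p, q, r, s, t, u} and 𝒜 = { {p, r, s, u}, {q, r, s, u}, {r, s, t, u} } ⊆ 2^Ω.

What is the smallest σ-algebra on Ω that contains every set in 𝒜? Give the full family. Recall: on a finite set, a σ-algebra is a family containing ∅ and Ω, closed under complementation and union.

σ(𝒜) (16 sets): { ∅, {p}, {q}, {t}, {p, q}, {p, t}, {q, t}, {p, q, t}, {r, s, u}, {p, r, s, u}, {q, r, s, u}, {r, s, t, u}, {p, q, r, s, u}, {p, r, s, t, u}, {q, r, s, t, u}, Ω }

Working:
Initial family (5 sets): { ∅, {p, r, s, u}, {q, r, s, u}, {r, s, t, u}, Ω }.
Pass 1. New:
  {p, q}  = Ω∖{r, s, t, u}
  {p, t}  = Ω∖{q, r, s, u}
  {q, t}  = Ω∖{p, r, s, u}
  {p, q, r, s, u}  = {q, r, s, u} ∪ {p, r, s, u}
  {p, r, s, t, u}  = {p, r, s, u} ∪ {r, s, t, u}
  {q, r, s, t, u}  = {q, r, s, u} ∪ {r, s, t, u}
Pass 2: 4 new —
  {p}  = Ω∖{q, r, s, t, u}
  {q}  = Ω∖{p, r, s, t, u}
  {t}  = Ω∖{p, q, r, s, u}
  {p, q, t}  = {q, t} ∪ {p, q}
Pass 3. New:
  {r, s, u}  = Ω∖{p, q, t}
After Pass 4 the family is unchanged; done.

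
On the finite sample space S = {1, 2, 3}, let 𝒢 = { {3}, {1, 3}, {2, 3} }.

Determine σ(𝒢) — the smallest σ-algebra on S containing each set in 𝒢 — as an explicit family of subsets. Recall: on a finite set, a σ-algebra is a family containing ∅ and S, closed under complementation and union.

σ(𝒢) = { ∅, {1}, {2}, {3}, {1, 2}, {1, 3}, {2, 3}, S }

Check:
Seed the family with 𝒢 together with ∅ and S: { ∅, {3}, {1, 3}, {2, 3}, S }.
Pass 1: 3 new —
  {1}  = {2, 3}ᶜ
  {2}  = {1, 3}ᶜ
  {1, 2}  = {3}ᶜ
  (now 8)
Pass 2 adds nothing — fixpoint reached.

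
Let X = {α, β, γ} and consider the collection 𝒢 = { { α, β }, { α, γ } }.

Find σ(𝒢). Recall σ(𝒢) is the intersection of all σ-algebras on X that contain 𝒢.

|σ(𝒢)| = 8.  σ(𝒢) = { ∅, { α }, { β }, { γ }, { α, β }, { α, γ }, { β, γ }, X }

Trace:
Begin from { ∅, { α, β }, { α, γ }, X } (that is, 𝒢 plus ∅ and X).
Pass 1. New:
  { β }  = X∖{ α, γ }
  { γ }  = X∖{ α, β }
  |family| = 6
Pass 2: +1 →
  { β, γ }  = { γ } ∪ { β }
  |family| = 7
Pass 3: 1 new —
  { α }  = X∖{ β, γ }
  |family| = 8
Pass 4: already closed under ᶜ and ∪.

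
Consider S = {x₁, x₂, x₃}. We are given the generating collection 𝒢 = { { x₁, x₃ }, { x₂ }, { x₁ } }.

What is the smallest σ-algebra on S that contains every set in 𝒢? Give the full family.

Initial family (5 sets): { {}, { x₁ }, { x₂ }, { x₁, x₃ }, S }.
Pass 1 adds 2:
  { x₁, x₂ }  = { x₂ } ∪ { x₁ }
  { x₂, x₃ }  = { x₁ }ᶜ
Pass 2. New:
  { x₃ }  = { x₁, x₂ }ᶜ
After Pass 3 the family is unchanged; done.

σ(𝒢) = { {}, { x₁ }, { x₂ }, { x₃ }, { x₁, x₂ }, { x₁, x₃ }, { x₂, x₃ }, S }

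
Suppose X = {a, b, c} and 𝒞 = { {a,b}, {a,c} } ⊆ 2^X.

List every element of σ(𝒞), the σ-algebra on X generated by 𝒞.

|σ(𝒞)| = 8.  σ(𝒞) = { ∅, {a}, {b}, {c}, {a,b}, {a,c}, {b,c}, X }

Working:
Start: 𝒞 ∪ {∅, X} = { ∅, {a,b}, {a,c}, X }.
Round 1 (2 new):
  {b}  = {a,c}ᶜ
  {c}  = {a,b}ᶜ
  |family| = 6
Round 2. New:
  {b,c}  = {c} ∪ {b}
  |family| = 7
Round 3: 1 new —
  {a}  = {b,c}ᶜ
  |family| = 8
Round 4 adds nothing — fixpoint reached.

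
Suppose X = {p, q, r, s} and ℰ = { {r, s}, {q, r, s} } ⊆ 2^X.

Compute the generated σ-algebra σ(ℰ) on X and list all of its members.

Start: ℰ ∪ {∅, X} = { {}, {r, s}, {q, r, s}, X }.
Pass 1: 2 new —
  {p}  = complement {q, r, s}
  {p, q}  = complement {r, s}
  [6 total]
Pass 2: +1 →
  {p, r, s}  = {r, s} ∪ {p}
  [7 total]
Pass 3 adds 1:
  {q}  = complement {p, r, s}
  [8 total]
Pass 4 adds nothing — fixpoint reached.

|σ(ℰ)| = 8.  σ(ℰ) = { {}, {p}, {q}, {p, q}, {r, s}, {p, r, s}, {q, r, s}, X }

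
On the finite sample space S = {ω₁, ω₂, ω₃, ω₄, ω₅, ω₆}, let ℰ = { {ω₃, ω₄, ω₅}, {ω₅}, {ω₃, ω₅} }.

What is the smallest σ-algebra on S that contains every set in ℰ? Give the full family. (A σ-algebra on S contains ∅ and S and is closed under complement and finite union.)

Begin from { {}, {ω₅}, {ω₃, ω₅}, {ω₃, ω₄, ω₅}, S } (that is, ℰ plus ∅ and S).
Pass 1: +3 →
  {ω₁, ω₂, ω₆}  = ᶜ of {ω₃, ω₄, ω₅}
  {ω₁, ω₂, ω₄, ω₆}  = ᶜ of {ω₃, ω₅}
  {ω₁, ω₂, ω₃, ω₄, ω₆}  = ᶜ of {ω₅}
  [8 total]
Pass 2: +3 →
  {ω₁, ω₂, ω₅, ω₆}  = {ω₁, ω₂, ω₆} ∪ {ω₅}
  {ω₁, ω₂, ω₃, ω₅, ω₆}  = {ω₃, ω₅} ∪ {ω₁, ω₂, ω₆}
  {ω₁, ω₂, ω₄, ω₅, ω₆}  = {ω₁, ω₂, ω₄, ω₆} ∪ {ω₅}
  [11 total]
Pass 3: 3 new —
  {ω₃}  = ᶜ of {ω₁, ω₂, ω₄, ω₅, ω₆}
  {ω₄}  = ᶜ of {ω₁, ω₂, ω₃, ω₅, ω₆}
  {ω₃, ω₄}  = ᶜ of {ω₁, ω₂, ω₅, ω₆}
  [14 total]
Pass 4. New:
  {ω₄, ω₅}  = {ω₄} ∪ {ω₅}
  {ω₁, ω₂, ω₃, ω₆}  = {ω₃} ∪ {ω₁, ω₂, ω₆}
  [16 total]
Pass 5: no new sets; the family is a σ-algebra.

Therefore σ(ℰ) = { {}, {ω₃}, {ω₄}, {ω₅}, {ω₃, ω₄}, {ω₃, ω₅}, {ω₄, ω₅}, {ω₁, ω₂, ω₆}, {ω₃, ω₄, ω₅}, {ω₁, ω₂, ω₃, ω₆}, {ω₁, ω₂, ω₄, ω₆}, {ω₁, ω₂, ω₅, ω₆}, {ω₁, ω₂, ω₃, ω₄, ω₆}, {ω₁, ω₂, ω₃, ω₅, ω₆}, {ω₁, ω₂, ω₄, ω₅, ω₆}, S } (|σ(ℰ)| = 16).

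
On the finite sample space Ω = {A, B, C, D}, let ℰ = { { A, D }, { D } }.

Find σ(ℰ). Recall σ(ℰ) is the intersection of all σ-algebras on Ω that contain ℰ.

Seed the family with ℰ together with ∅ and Ω: { {}, { D }, { A, D }, Ω }.
Iteration 1. New:
  { B, C }  = complement { A, D }
  { A, B, C }  = complement { D }
Iteration 2: +1 →
  { B, C, D }  = { B, C } ∪ { D }
Iteration 3: +1 →
  { A }  = complement { B, C, D }
After Iteration 4 the family is unchanged; done.

σ(ℰ) = { {}, { A }, { D }, { A, D }, { B, C }, { A, B, C }, { B, C, D }, Ω }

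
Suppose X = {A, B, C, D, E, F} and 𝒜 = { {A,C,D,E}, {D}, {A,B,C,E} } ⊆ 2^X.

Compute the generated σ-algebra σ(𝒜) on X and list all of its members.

|σ(𝒜)| = 16.  σ(𝒜) = { {}, {B}, {D}, {F}, {B,D}, {B,F}, {D,F}, {A,C,E}, {B,D,F}, {A,B,C,E}, {A,C,D,E}, {A,C,E,F}, {A,B,C,D,E}, {A,B,C,E,F}, {A,C,D,E,F}, X }

Trace:
Initial family (5 sets): { {}, {D}, {A,B,C,E}, {A,C,D,E}, X }.
Iteration 1: 4 new —
  {B,F}  = {A,C,D,E}ᶜ
  {D,F}  = {A,B,C,E}ᶜ
  {A,B,C,D,E}  = {A,C,D,E} ∪ {A,B,C,E}
  {A,B,C,E,F}  = {D}ᶜ
  (now 9)
Iteration 2 adds 3:
  {F}  = {A,B,C,D,E}ᶜ
  {B,D,F}  = {B,F} ∪ {D}
  {A,C,D,E,F}  = {A,C,D,E} ∪ {D,F}
  (now 12)
Iteration 3 (2 new):
  {B}  = {A,C,D,E,F}ᶜ
  {A,C,E}  = {B,D,F}ᶜ
  (now 14)
Iteration 4: 2 new —
  {B,D}  = {D} ∪ {B}
  {A,C,E,F}  = {A,C,E} ∪ {F}
  (now 16)
Iteration 5: already closed under ᶜ and ∪.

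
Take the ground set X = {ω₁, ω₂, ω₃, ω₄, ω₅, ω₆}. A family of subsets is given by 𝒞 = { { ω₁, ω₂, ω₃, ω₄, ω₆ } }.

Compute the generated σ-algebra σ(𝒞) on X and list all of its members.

σ(𝒞) (4 sets): { {  }, { ω₅ }, { ω₁, ω₂, ω₃, ω₄, ω₆ }, X }

Trace:
Seed the family with 𝒞 together with ∅ and X: { {  }, { ω₁, ω₂, ω₃, ω₄, ω₆ }, X }.
Round 1: 1 new —
  { ω₅ }  = { ω₁, ω₂, ω₃, ω₄, ω₆ }ᶜ
Round 2 adds nothing — fixpoint reached.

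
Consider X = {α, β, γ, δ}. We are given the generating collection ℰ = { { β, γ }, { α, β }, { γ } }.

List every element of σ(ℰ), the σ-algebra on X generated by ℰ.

Answer: σ(ℰ) = { {  }, { α }, { β }, { γ }, { δ }, { α, β }, { α, γ }, { α, δ }, { β, γ }, { β, δ }, { γ, δ }, { α, β, γ }, { α, β, δ }, { α, γ, δ }, { β, γ, δ }, X }

Working:
Initial family (5 sets): { {  }, { γ }, { α, β }, { β, γ }, X }.
Round 1: +4 →
  { α, δ }  = X∖{ β, γ }
  { γ, δ }  = X∖{ α, β }
  { α, β, γ }  = { γ } ∪ { α, β }
  { α, β, δ }  = X∖{ γ }
  [9 total]
Round 2: +3 →
  { δ }  = X∖{ α, β, γ }
  { α, γ, δ }  = { γ, δ } ∪ { α, δ }
  { β, γ, δ }  = { γ, δ } ∪ { β, γ }
  [12 total]
Round 3: 2 new —
  { α }  = X∖{ β, γ, δ }
  { β }  = X∖{ α, γ, δ }
  [14 total]
Round 4 (2 new):
  { α, γ }  = { γ } ∪ { α }
  { β, δ }  = { δ } ∪ { β }
  [16 total]
Round 5 adds nothing — fixpoint reached.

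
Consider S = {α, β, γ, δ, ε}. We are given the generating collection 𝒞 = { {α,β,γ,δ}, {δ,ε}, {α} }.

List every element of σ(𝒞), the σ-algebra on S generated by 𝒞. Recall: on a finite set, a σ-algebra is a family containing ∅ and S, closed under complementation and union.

σ(𝒞) = { ∅, {α}, {δ}, {ε}, {α,δ}, {α,ε}, {β,γ}, {δ,ε}, {α,β,γ}, {α,δ,ε}, {β,γ,δ}, {β,γ,ε}, {α,β,γ,δ}, {α,β,γ,ε}, {β,γ,δ,ε}, S }

Trace:
Start: 𝒞 ∪ {∅, S} = { ∅, {α}, {δ,ε}, {α,β,γ,δ}, S }.
Step 1 (4 new):
  {ε}  = S∖{α,β,γ,δ}
  {α,β,γ}  = S∖{δ,ε}
  {α,δ,ε}  = {δ,ε} ∪ {α}
  {β,γ,δ,ε}  = S∖{α}
  |family| = 9
Step 2: 3 new —
  {α,ε}  = {ε} ∪ {α}
  {β,γ}  = S∖{α,δ,ε}
  {α,β,γ,ε}  = {α,β,γ} ∪ {ε}
  |family| = 12
Step 3: 3 new —
  {δ}  = S∖{α,β,γ,ε}
  {β,γ,δ}  = S∖{α,ε}
  {β,γ,ε}  = {β,γ} ∪ {ε}
  |family| = 15
Step 4 (1 new):
  {α,δ}  = S∖{β,γ,ε}
  |family| = 16
Step 5: no new sets; the family is a σ-algebra.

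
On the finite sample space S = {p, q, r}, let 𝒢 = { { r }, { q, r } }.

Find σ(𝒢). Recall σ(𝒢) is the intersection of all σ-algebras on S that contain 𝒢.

Begin from { ∅, { r }, { q, r }, S } (that is, 𝒢 plus ∅ and S).
Step 1 (2 new):
  { p }  = S∖{ q, r }
  { p, q }  = S∖{ r }
  |family| = 6
Step 2: +1 →
  { p, r }  = { r } ∪ { p }
  |family| = 7
Step 3 adds 1:
  { q }  = S∖{ p, r }
  |family| = 8
Step 4: closed — nothing new.

σ(𝒢) = { ∅, { p }, { q }, { r }, { p, q }, { p, r }, { q, r }, S }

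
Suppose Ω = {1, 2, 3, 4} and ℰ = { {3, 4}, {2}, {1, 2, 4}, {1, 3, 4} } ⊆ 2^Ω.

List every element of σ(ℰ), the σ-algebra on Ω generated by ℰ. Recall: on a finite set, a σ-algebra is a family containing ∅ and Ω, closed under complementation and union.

Answer: σ(ℰ) = { {}, {1}, {2}, {3}, {4}, {1, 2}, {1, 3}, {1, 4}, {2, 3}, {2, 4}, {3, 4}, {1, 2, 3}, {1, 2, 4}, {1, 3, 4}, {2, 3, 4}, Ω }

Working:
Seed the family with ℰ together with ∅ and Ω: { {}, {2}, {3, 4}, {1, 2, 4}, {1, 3, 4}, Ω }.
Iteration 1 adds 3:
  {3}  = {1, 2, 4}ᶜ
  {1, 2}  = {3, 4}ᶜ
  {2, 3, 4}  = {3, 4} ∪ {2}
Iteration 2: 3 new —
  {1}  = {2, 3, 4}ᶜ
  {2, 3}  = {2} ∪ {3}
  {1, 2, 3}  = {1, 2} ∪ {3}
Iteration 3 adds 3:
  {4}  = {1, 2, 3}ᶜ
  {1, 3}  = {3} ∪ {1}
  {1, 4}  = {2, 3}ᶜ
Iteration 4: +1 →
  {2, 4}  = {1, 3}ᶜ
Iteration 5 adds nothing — fixpoint reached.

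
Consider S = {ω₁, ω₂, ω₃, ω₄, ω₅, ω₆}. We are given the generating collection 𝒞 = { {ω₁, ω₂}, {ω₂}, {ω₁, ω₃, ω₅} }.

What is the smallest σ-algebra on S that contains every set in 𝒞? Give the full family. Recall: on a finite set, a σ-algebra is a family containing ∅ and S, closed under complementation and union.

Seed the family with 𝒞 together with ∅ and S: { ∅, {ω₂}, {ω₁, ω₂}, {ω₁, ω₃, ω₅}, S }.
Pass 1. New:
  {ω₂, ω₄, ω₆}  = complement {ω₁, ω₃, ω₅}
  {ω₁, ω₂, ω₃, ω₅}  = {ω₁, ω₂} ∪ {ω₁, ω₃, ω₅}
  {ω₃, ω₄, ω₅, ω₆}  = complement {ω₁, ω₂}
  {ω₁, ω₃, ω₄, ω₅, ω₆}  = complement {ω₂}
  |family| = 9
Pass 2 adds 3:
  {ω₄, ω₆}  = complement {ω₁, ω₂, ω₃, ω₅}
  {ω₁, ω₂, ω₄, ω₆}  = {ω₂, ω₄, ω₆} ∪ {ω₁, ω₂}
  {ω₂, ω₃, ω₄, ω₅, ω₆}  = {ω₂, ω₄, ω₆} ∪ {ω₃, ω₄, ω₅, ω₆}
  |family| = 12
Pass 3: 2 new —
  {ω₁}  = complement {ω₂, ω₃, ω₄, ω₅, ω₆}
  {ω₃, ω₅}  = complement {ω₁, ω₂, ω₄, ω₆}
  |family| = 14
Pass 4: +2 →
  {ω₁, ω₄, ω₆}  = {ω₄, ω₆} ∪ {ω₁}
  {ω₂, ω₃, ω₅}  = {ω₂} ∪ {ω₃, ω₅}
  |family| = 16
Pass 5: closed — nothing new.

Hence σ(𝒞) has 16 members: { ∅, {ω₁}, {ω₂}, {ω₁, ω₂}, {ω₃, ω₅}, {ω₄, ω₆}, {ω₁, ω₃, ω₅}, {ω₁, ω₄, ω₆}, {ω₂, ω₃, ω₅}, {ω₂, ω₄, ω₆}, {ω₁, ω₂, ω₃, ω₅}, {ω₁, ω₂, ω₄, ω₆}, {ω₃, ω₄, ω₅, ω₆}, {ω₁, ω₃, ω₄, ω₅, ω₆}, {ω₂, ω₃, ω₄, ω₅, ω₆}, S }.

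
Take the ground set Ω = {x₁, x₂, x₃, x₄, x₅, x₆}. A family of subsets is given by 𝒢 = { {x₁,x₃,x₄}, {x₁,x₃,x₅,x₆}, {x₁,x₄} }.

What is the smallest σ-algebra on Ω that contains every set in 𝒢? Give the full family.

σ(𝒢) (32 sets): { {}, {x₁}, {x₂}, {x₃}, {x₄}, {x₁,x₂}, {x₁,x₃}, {x₁,x₄}, {x₂,x₃}, {x₂,x₄}, {x₃,x₄}, {x₅,x₆}, {x₁,x₂,x₃}, {x₁,x₂,x₄}, {x₁,x₃,x₄}, {x₁,x₅,x₆}, {x₂,x₃,x₄}, {x₂,x₅,x₆}, {x₃,x₅,x₆}, {x₄,x₅,x₆}, {x₁,x₂,x₃,x₄}, {x₁,x₂,x₅,x₆}, {x₁,x₃,x₅,x₆}, {x₁,x₄,x₅,x₆}, {x₂,x₃,x₅,x₆}, {x₂,x₄,x₅,x₆}, {x₃,x₄,x₅,x₆}, {x₁,x₂,x₃,x₅,x₆}, {x₁,x₂,x₄,x₅,x₆}, {x₁,x₃,x₄,x₅,x₆}, {x₂,x₃,x₄,x₅,x₆}, Ω }

Check:
Take S₀ = 𝒢 ∪ {∅, Ω} = { {}, {x₁,x₄}, {x₁,x₃,x₄}, {x₁,x₃,x₅,x₆}, Ω }.
Round 1 adds 4:
  {x₂,x₄}  = Ω∖{x₁,x₃,x₅,x₆}
  {x₂,x₅,x₆}  = Ω∖{x₁,x₃,x₄}
  {x₂,x₃,x₅,x₆}  = Ω∖{x₁,x₄}
  {x₁,x₃,x₄,x₅,x₆}  = {x₁,x₃,x₅,x₆} ∪ {x₁,x₃,x₄}
Round 2 (7 new):
  {x₂}  = Ω∖{x₁,x₃,x₄,x₅,x₆}
  {x₁,x₂,x₄}  = {x₁,x₄} ∪ {x₂,x₄}
  {x₁,x₂,x₃,x₄}  = {x₁,x₃,x₄} ∪ {x₂,x₄}
  {x₂,x₄,x₅,x₆}  = {x₂,x₅,x₆} ∪ {x₂,x₄}
  {x₁,x₂,x₃,x₅,x₆}  = {x₁,x₃,x₅,x₆} ∪ {x₂,x₅,x₆}
  {x₁,x₂,x₄,x₅,x₆}  = {x₂,x₅,x₆} ∪ {x₁,x₄}
  {x₂,x₃,x₄,x₅,x₆}  = {x₂,x₄} ∪ {x₂,x₃,x₅,x₆}
Round 3. New:
  {x₁}  = Ω∖{x₂,x₃,x₄,x₅,x₆}
  {x₃}  = Ω∖{x₁,x₂,x₄,x₅,x₆}
  {x₄}  = Ω∖{x₁,x₂,x₃,x₅,x₆}
  {x₁,x₃}  = Ω∖{x₂,x₄,x₅,x₆}
  {x₅,x₆}  = Ω∖{x₁,x₂,x₃,x₄}
  {x₃,x₅,x₆}  = Ω∖{x₁,x₂,x₄}
Round 4: 10 new —
  {x₁,x₂}  = {x₁} ∪ {x₂}
  {x₂,x₃}  = {x₂} ∪ {x₃}
  {x₃,x₄}  = {x₃} ∪ {x₄}
  {x₁,x₂,x₃}  = {x₂} ∪ {x₁,x₃}
  {x₁,x₅,x₆}  = {x₅,x₆} ∪ {x₁}
  {x₂,x₃,x₄}  = {x₃} ∪ {x₂,x₄}
  {x₄,x₅,x₆}  = {x₅,x₆} ∪ {x₄}
  {x₁,x₂,x₅,x₆}  = {x₁} ∪ {x₂,x₅,x₆}
  {x₁,x₄,x₅,x₆}  = {x₅,x₆} ∪ {x₁,x₄}
  {x₃,x₄,x₅,x₆}  = {x₃,x₅,x₆} ∪ {x₄}
Round 5 adds nothing — fixpoint reached.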